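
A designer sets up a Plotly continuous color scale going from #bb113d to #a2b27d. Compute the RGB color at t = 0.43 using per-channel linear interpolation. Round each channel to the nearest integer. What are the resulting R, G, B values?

#bb113d → (187, 17, 61); #a2b27d → (162, 178, 125).
R = 187 + 0.43 × (162 − 187) = 187 + 0.43 × -25 = 176.25 → 176
G = 17 + 0.43 × (178 − 17) = 17 + 0.43 × 161 = 86.23 → 86
B = 61 + 0.43 × (125 − 61) = 61 + 0.43 × 64 = 88.52 → 89

(176, 86, 89)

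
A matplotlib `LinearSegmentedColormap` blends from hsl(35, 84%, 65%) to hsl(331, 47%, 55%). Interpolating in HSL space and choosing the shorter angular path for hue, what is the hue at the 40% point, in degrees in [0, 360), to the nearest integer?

Hue: 331 − 35 = 296°, but |296| > 180 so the shorter arc goes the other way: Δh = 296 − 360 = -64°.
H = 35 + 0.4 × (-64) = 9.4 → 9°

9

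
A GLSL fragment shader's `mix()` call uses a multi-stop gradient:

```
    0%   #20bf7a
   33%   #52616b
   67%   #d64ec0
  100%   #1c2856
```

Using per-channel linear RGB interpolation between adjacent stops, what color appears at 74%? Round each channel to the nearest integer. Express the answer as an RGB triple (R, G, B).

(175, 70, 170)

74% lies between the 67% and 100% stops, so the local fraction is t = (74 − 67)/(100 − 67) = 7/33 ≈ 0.2121.
#d64ec0 → (214, 78, 192); #1c2856 → (28, 40, 86).
R = 214 + 0.2121 × (28 − 214) = 174.549 → 175
G = 78 + 0.2121 × (40 − 78) = 69.94 → 70
B = 192 + 0.2121 × (86 − 192) = 169.517 → 170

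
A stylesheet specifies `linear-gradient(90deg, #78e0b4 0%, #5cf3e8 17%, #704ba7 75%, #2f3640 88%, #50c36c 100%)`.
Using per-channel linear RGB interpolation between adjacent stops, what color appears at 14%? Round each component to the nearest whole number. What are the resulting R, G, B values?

14% lies between the 0% and 17% stops, so the local fraction is t = (14 − 0)/(17 − 0) = 14/17 ≈ 0.8235.
#78e0b4 → (120, 224, 180); #5cf3e8 → (92, 243, 232).
R = 120 + 0.8235 × (92 − 120) = 96.942 → 97
G = 224 + 0.8235 × (243 − 224) = 239.647 → 240
B = 180 + 0.8235 × (232 − 180) = 222.822 → 223

(97, 240, 223)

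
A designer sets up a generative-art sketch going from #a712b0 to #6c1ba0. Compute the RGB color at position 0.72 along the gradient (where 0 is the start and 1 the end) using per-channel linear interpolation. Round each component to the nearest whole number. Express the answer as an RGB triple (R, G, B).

#a712b0 → (167, 18, 176); #6c1ba0 → (108, 27, 160).
R = 167 + 0.72 × (108 − 167) = 167 + 0.72 × -59 = 124.52 → 125
G = 18 + 0.72 × (27 − 18) = 18 + 0.72 × 9 = 24.48 → 24
B = 176 + 0.72 × (160 − 176) = 176 + 0.72 × -16 = 164.48 → 164

(125, 24, 164)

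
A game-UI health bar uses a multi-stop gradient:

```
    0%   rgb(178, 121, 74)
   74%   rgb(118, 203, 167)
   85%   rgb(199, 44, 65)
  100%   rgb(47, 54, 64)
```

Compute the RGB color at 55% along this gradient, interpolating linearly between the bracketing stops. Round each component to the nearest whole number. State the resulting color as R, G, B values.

(133, 182, 143)

55% lies between the 0% and 74% stops, so the local fraction is t = (55 − 0)/(74 − 0) = 55/74 ≈ 0.7432.
R = 178 + 0.7432 × (118 − 178) = 133.408 → 133
G = 121 + 0.7432 × (203 − 121) = 181.942 → 182
B = 74 + 0.7432 × (167 − 74) = 143.118 → 143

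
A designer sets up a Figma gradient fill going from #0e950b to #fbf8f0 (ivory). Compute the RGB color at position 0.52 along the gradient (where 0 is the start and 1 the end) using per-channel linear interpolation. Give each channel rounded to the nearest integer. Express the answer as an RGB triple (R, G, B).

(137, 200, 130)

#0e950b → (14, 149, 11); #fbf8f0 → (251, 248, 240).
R = 14 + 0.52 × (251 − 14) = 14 + 0.52 × 237 = 137.24 → 137
G = 149 + 0.52 × (248 − 149) = 149 + 0.52 × 99 = 200.48 → 200
B = 11 + 0.52 × (240 − 11) = 11 + 0.52 × 229 = 130.08 → 130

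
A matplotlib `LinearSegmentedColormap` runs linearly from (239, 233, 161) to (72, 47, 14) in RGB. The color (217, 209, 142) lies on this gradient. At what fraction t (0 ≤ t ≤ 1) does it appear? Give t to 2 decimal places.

Invert the lerp on the G channel (largest span, 186): t = (209 − 233) / (47 − 233) = -24/-186 = 0.12903.
Check on R: (217 − 239)/(72 − 239) = 0.1317 ✓

0.13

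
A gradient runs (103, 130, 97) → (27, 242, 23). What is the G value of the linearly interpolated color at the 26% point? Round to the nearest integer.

G = 130 + 0.26 × (242 − 130) = 159.12 → 159

159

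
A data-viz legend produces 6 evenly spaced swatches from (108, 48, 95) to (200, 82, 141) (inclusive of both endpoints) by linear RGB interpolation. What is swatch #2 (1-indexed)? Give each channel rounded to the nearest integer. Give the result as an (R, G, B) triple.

(126, 55, 104)

With 6 swatches and endpoints inclusive, swatch 2 sits at t = (2 − 1)/(6 − 1) = 1/5 ≈ 0.2.
R = 108 + 0.2 × (200 − 108) = 126.4 → 126
G = 48 + 0.2 × (82 − 48) = 54.8 → 55
B = 95 + 0.2 × (141 − 95) = 104.2 → 104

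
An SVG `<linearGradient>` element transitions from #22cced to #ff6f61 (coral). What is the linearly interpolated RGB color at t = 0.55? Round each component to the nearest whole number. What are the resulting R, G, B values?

#22cced → (34, 204, 237); #ff6f61 → (255, 111, 97).
R = 34 + 0.55 × (255 − 34) = 34 + 0.55 × 221 = 155.55 → 156
G = 204 + 0.55 × (111 − 204) = 204 + 0.55 × -93 = 152.85 → 153
B = 237 + 0.55 × (97 − 237) = 237 + 0.55 × -140 = 160 → 160
So the blended color is (156, 153, 160), about #9c99a0.

(156, 153, 160)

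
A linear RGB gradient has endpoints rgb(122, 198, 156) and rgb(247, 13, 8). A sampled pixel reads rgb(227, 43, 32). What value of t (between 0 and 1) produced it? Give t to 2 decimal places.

0.84

Invert the lerp on the G channel (largest span, 185): t = (43 − 198) / (13 − 198) = -155/-185 = 0.83784.
Check on R: (227 − 122)/(247 − 122) = 0.84 ✓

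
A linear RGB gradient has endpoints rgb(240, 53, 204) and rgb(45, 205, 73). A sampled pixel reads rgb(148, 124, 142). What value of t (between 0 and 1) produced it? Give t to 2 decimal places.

0.47

Invert the lerp on the R channel (largest span, 195): t = (148 − 240) / (45 − 240) = -92/-195 = 0.47179.
Check on G: (124 − 53)/(205 − 53) = 0.4671 ✓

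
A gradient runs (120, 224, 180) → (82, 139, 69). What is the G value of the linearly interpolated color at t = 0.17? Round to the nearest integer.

G = 224 + 0.17 × (139 − 224) = 209.55 → 210

210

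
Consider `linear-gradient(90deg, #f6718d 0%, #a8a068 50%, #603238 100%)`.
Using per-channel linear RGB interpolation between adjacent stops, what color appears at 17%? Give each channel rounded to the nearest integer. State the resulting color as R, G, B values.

(219, 129, 128)

17% lies between the 0% and 50% stops, so the local fraction is t = (17 − 0)/(50 − 0) = 17/50 ≈ 0.34.
#f6718d → (246, 113, 141); #a8a068 → (168, 160, 104).
R = 246 + 0.34 × (168 − 246) = 219.48 → 219
G = 113 + 0.34 × (160 − 113) = 128.98 → 129
B = 141 + 0.34 × (104 − 141) = 128.42 → 128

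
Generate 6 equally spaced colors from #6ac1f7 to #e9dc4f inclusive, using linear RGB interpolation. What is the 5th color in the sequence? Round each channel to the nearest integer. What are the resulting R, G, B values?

(208, 215, 113)

With 6 swatches and endpoints inclusive, swatch 5 sits at t = (5 − 1)/(6 − 1) = 4/5 ≈ 0.8.
#6ac1f7 → (106, 193, 247); #e9dc4f → (233, 220, 79).
R = 106 + 0.8 × (233 − 106) = 207.6 → 208
G = 193 + 0.8 × (220 − 193) = 214.6 → 215
B = 247 + 0.8 × (79 − 247) = 112.6 → 113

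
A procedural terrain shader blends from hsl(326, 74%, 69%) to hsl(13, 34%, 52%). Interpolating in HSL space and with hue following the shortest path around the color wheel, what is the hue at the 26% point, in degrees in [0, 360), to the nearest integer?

338

Hue: 13 − 326 = -313°, but |-313| > 180 so the shorter arc goes the other way: Δh = -313 + 360 = 47°.
H = 326 + 0.26 × (47) = 338.22 → 338°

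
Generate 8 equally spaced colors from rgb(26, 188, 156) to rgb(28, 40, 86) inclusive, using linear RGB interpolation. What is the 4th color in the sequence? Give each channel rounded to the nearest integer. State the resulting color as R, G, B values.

(27, 125, 126)

With 8 swatches and endpoints inclusive, swatch 4 sits at t = (4 − 1)/(8 − 1) = 3/7 ≈ 0.4286.
R = 26 + 0.4286 × (28 − 26) = 26.857 → 27
G = 188 + 0.4286 × (40 − 188) = 124.567 → 125
B = 156 + 0.4286 × (86 − 156) = 125.998 → 126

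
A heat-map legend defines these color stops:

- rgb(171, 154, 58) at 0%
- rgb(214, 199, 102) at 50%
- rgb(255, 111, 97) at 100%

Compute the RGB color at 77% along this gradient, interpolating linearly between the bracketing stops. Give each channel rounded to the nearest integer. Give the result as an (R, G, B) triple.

(236, 151, 99)

77% lies between the 50% and 100% stops, so the local fraction is t = (77 − 50)/(100 − 50) = 27/50 ≈ 0.54.
R = 214 + 0.54 × (255 − 214) = 236.14 → 236
G = 199 + 0.54 × (111 − 199) = 151.48 → 151
B = 102 + 0.54 × (97 − 102) = 99.3 → 99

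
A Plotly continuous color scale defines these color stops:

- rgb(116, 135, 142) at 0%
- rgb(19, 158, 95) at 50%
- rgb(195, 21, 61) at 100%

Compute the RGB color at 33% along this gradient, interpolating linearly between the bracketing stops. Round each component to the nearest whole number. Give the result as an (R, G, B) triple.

(52, 150, 111)

33% lies between the 0% and 50% stops, so the local fraction is t = (33 − 0)/(50 − 0) = 33/50 ≈ 0.66.
R = 116 + 0.66 × (19 − 116) = 51.98 → 52
G = 135 + 0.66 × (158 − 135) = 150.18 → 150
B = 142 + 0.66 × (95 − 142) = 110.98 → 111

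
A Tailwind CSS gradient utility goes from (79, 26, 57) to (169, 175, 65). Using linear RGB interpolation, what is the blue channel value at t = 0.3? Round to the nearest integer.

59

B = 57 + 0.3 × (65 − 57) = 59.4 → 59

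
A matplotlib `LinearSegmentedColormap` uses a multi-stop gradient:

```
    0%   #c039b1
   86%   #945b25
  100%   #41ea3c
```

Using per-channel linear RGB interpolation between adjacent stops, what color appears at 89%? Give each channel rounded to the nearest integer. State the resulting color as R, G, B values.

89% lies between the 86% and 100% stops, so the local fraction is t = (89 − 86)/(100 − 86) = 3/14 ≈ 0.2143.
#945b25 → (148, 91, 37); #41ea3c → (65, 234, 60).
R = 148 + 0.2143 × (65 − 148) = 130.213 → 130
G = 91 + 0.2143 × (234 − 91) = 121.645 → 122
B = 37 + 0.2143 × (60 − 37) = 41.929 → 42

(130, 122, 42)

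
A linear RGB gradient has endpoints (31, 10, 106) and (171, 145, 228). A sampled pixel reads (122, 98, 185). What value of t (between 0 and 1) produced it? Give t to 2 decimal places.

Invert the lerp on the R channel (largest span, 140): t = (122 − 31) / (171 − 31) = 91/140 = 0.65.
Check on G: (98 − 10)/(145 − 10) = 0.6519 ✓

0.65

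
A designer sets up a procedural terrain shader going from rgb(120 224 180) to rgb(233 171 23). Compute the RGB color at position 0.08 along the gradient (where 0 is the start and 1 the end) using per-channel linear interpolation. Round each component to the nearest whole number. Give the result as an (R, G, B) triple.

(129, 220, 167)

R = 120 + 0.08 × (233 − 120) = 120 + 0.08 × 113 = 129.04 → 129
G = 224 + 0.08 × (171 − 224) = 224 + 0.08 × -53 = 219.76 → 220
B = 180 + 0.08 × (23 − 180) = 180 + 0.08 × -157 = 167.44 → 167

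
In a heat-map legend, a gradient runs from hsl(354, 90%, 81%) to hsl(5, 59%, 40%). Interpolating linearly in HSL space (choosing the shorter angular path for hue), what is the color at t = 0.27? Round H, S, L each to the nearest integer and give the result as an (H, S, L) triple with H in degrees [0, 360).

Hue: 5 − 354 = -349°, but |-349| > 180 so the shorter arc goes the other way: Δh = -349 + 360 = 11°.
H = 354 + 0.27 × (11) = 356.97 → 357°
S = 90 + 0.27 × (59 − 90) = 81.63 → 82%
L = 81 + 0.27 × (40 − 81) = 69.93 → 70%

(357, 82, 70)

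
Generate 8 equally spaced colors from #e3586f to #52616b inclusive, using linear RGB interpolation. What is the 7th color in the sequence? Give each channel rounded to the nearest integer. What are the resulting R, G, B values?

(103, 96, 108)

With 8 swatches and endpoints inclusive, swatch 7 sits at t = (7 − 1)/(8 − 1) = 6/7 ≈ 0.8571.
#e3586f → (227, 88, 111); #52616b → (82, 97, 107).
R = 227 + 0.8571 × (82 − 227) = 102.721 → 103
G = 88 + 0.8571 × (97 − 88) = 95.714 → 96
B = 111 + 0.8571 × (107 − 111) = 107.572 → 108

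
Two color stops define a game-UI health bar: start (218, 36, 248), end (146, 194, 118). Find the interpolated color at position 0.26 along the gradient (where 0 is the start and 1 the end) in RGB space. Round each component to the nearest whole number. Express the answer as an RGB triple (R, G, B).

R = 218 + 0.26 × (146 − 218) = 218 + 0.26 × -72 = 199.28 → 199
G = 36 + 0.26 × (194 − 36) = 36 + 0.26 × 158 = 77.08 → 77
B = 248 + 0.26 × (118 − 248) = 248 + 0.26 × -130 = 214.2 → 214
So the blended color is (199, 77, 214), about #c74dd6.

(199, 77, 214)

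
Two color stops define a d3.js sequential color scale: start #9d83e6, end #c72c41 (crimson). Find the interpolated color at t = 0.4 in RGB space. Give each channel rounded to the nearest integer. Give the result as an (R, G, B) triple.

#9d83e6 → (157, 131, 230); #c72c41 → (199, 44, 65).
R = 157 + 0.4 × (199 − 157) = 157 + 0.4 × 42 = 173.8 → 174
G = 131 + 0.4 × (44 − 131) = 131 + 0.4 × -87 = 96.2 → 96
B = 230 + 0.4 × (65 − 230) = 230 + 0.4 × -165 = 164 → 164
So the blended color is (174, 96, 164), about #ae60a4.

(174, 96, 164)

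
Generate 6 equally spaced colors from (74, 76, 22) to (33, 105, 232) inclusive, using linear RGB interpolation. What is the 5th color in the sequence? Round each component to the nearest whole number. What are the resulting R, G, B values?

(41, 99, 190)

With 6 swatches and endpoints inclusive, swatch 5 sits at t = (5 − 1)/(6 − 1) = 4/5 ≈ 0.8.
R = 74 + 0.8 × (33 − 74) = 41.2 → 41
G = 76 + 0.8 × (105 − 76) = 99.2 → 99
B = 22 + 0.8 × (232 − 22) = 190 → 190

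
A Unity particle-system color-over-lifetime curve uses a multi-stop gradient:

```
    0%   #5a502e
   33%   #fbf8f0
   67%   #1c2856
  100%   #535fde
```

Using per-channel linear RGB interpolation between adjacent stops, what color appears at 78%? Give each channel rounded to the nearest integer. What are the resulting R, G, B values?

78% lies between the 67% and 100% stops, so the local fraction is t = (78 − 67)/(100 − 67) = 11/33 ≈ 0.3333.
#1c2856 → (28, 40, 86); #535fde → (83, 95, 222).
R = 28 + 0.3333 × (83 − 28) = 46.331 → 46
G = 40 + 0.3333 × (95 − 40) = 58.331 → 58
B = 86 + 0.3333 × (222 − 86) = 131.329 → 131

(46, 58, 131)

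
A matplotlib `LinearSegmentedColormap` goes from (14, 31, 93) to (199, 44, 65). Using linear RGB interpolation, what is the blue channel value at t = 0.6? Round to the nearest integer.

B = 93 + 0.6 × (65 − 93) = 76.2 → 76

76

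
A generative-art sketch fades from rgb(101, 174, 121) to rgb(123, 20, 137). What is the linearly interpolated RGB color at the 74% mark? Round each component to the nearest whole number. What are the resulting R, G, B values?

(117, 60, 133)

74% corresponds to t = 0.74.
R = 101 + 0.74 × (123 − 101) = 101 + 0.74 × 22 = 117.28 → 117
G = 174 + 0.74 × (20 − 174) = 174 + 0.74 × -154 = 60.04 → 60
B = 121 + 0.74 × (137 − 121) = 121 + 0.74 × 16 = 132.84 → 133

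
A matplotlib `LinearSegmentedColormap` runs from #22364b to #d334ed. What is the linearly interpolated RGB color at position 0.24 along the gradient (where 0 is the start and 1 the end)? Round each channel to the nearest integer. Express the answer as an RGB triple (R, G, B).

#22364b → (34, 54, 75); #d334ed → (211, 52, 237).
R = 34 + 0.24 × (211 − 34) = 34 + 0.24 × 177 = 76.48 → 76
G = 54 + 0.24 × (52 − 54) = 54 + 0.24 × -2 = 53.52 → 54
B = 75 + 0.24 × (237 − 75) = 75 + 0.24 × 162 = 113.88 → 114

(76, 54, 114)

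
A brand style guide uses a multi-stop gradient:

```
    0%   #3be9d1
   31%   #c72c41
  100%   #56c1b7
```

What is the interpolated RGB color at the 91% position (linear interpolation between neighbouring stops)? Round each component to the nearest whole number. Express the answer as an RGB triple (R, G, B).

(101, 174, 168)

91% lies between the 31% and 100% stops, so the local fraction is t = (91 − 31)/(100 − 31) = 60/69 ≈ 0.8696.
#c72c41 → (199, 44, 65); #56c1b7 → (86, 193, 183).
R = 199 + 0.8696 × (86 − 199) = 100.735 → 101
G = 44 + 0.8696 × (193 − 44) = 173.57 → 174
B = 65 + 0.8696 × (183 − 65) = 167.613 → 168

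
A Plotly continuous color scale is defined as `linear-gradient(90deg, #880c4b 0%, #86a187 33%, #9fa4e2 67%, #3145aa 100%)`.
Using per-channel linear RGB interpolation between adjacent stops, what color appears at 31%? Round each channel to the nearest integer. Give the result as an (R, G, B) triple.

31% lies between the 0% and 33% stops, so the local fraction is t = (31 − 0)/(33 − 0) = 31/33 ≈ 0.9394.
#880c4b → (136, 12, 75); #86a187 → (134, 161, 135).
R = 136 + 0.9394 × (134 − 136) = 134.121 → 134
G = 12 + 0.9394 × (161 − 12) = 151.971 → 152
B = 75 + 0.9394 × (135 − 75) = 131.364 → 131

(134, 152, 131)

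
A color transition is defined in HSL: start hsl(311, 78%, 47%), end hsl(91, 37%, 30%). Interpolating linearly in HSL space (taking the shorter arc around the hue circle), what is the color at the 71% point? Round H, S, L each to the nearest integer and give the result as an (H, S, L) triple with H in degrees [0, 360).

Hue: 91 − 311 = -220°, but |-220| > 180 so the shorter arc goes the other way: Δh = -220 + 360 = 140°.
H = 311 + 0.71 × (140) = 410.4 → 410 → 410 mod 360 = 50°
S = 78 + 0.71 × (37 − 78) = 48.89 → 49%
L = 47 + 0.71 × (30 − 47) = 34.93 → 35%

(50, 49, 35)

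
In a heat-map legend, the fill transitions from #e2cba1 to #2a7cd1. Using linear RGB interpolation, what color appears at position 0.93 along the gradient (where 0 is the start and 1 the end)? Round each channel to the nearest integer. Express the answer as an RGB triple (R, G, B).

(55, 130, 206)

#e2cba1 → (226, 203, 161); #2a7cd1 → (42, 124, 209).
R = 226 + 0.93 × (42 − 226) = 226 + 0.93 × -184 = 54.88 → 55
G = 203 + 0.93 × (124 − 203) = 203 + 0.93 × -79 = 129.53 → 130
B = 161 + 0.93 × (209 − 161) = 161 + 0.93 × 48 = 205.64 → 206
So the blended color is (55, 130, 206), about #3782ce.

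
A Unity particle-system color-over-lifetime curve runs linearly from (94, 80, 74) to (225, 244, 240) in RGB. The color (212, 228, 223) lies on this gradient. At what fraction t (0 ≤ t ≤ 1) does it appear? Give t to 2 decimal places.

0.90

Invert the lerp on the B channel (largest span, 166): t = (223 − 74) / (240 − 74) = 149/166 = 0.89759.
Check on R: (212 − 94)/(225 − 94) = 0.9008 ✓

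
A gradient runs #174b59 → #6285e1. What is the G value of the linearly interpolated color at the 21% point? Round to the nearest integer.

87

G₁ = 75 (from #174b59), G₂ = 133 (from #6285e1).
G = 75 + 0.21 × (133 − 75) = 87.18 → 87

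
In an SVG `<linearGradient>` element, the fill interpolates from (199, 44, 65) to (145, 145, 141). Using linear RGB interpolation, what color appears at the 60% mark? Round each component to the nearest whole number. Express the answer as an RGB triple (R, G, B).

60% corresponds to t = 0.6.
R = 199 + 0.6 × (145 − 199) = 199 + 0.6 × -54 = 166.6 → 167
G = 44 + 0.6 × (145 − 44) = 44 + 0.6 × 101 = 104.6 → 105
B = 65 + 0.6 × (141 − 65) = 65 + 0.6 × 76 = 110.6 → 111
So the blended color is (167, 105, 111), about #a7696f.

(167, 105, 111)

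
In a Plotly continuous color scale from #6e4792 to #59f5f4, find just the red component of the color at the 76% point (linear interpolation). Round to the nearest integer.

94

R₁ = 110 (from #6e4792), R₂ = 89 (from #59f5f4).
R = 110 + 0.76 × (89 − 110) = 94.04 → 94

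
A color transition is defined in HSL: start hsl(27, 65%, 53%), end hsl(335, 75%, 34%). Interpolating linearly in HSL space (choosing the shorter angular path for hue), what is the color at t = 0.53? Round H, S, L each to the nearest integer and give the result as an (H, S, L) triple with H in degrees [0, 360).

Hue: 335 − 27 = 308°, but |308| > 180 so the shorter arc goes the other way: Δh = 308 − 360 = -52°.
H = 27 + 0.53 × (-52) = -0.56 → -1 → -1 mod 360 = 359°
S = 65 + 0.53 × (75 − 65) = 70.3 → 70%
L = 53 + 0.53 × (34 − 53) = 42.93 → 43%

(359, 70, 43)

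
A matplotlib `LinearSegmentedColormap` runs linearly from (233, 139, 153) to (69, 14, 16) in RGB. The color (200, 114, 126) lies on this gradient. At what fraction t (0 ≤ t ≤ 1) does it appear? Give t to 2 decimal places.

Invert the lerp on the R channel (largest span, 164): t = (200 − 233) / (69 − 233) = -33/-164 = 0.20122.
Check on G: (114 − 139)/(14 − 139) = 0.2 ✓

0.20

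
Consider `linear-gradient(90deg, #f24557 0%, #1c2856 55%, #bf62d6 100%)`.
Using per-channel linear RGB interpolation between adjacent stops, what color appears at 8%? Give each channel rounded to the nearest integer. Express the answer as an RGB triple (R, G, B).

8% lies between the 0% and 55% stops, so the local fraction is t = (8 − 0)/(55 − 0) = 8/55 ≈ 0.1455.
#f24557 → (242, 69, 87); #1c2856 → (28, 40, 86).
R = 242 + 0.1455 × (28 − 242) = 210.863 → 211
G = 69 + 0.1455 × (40 − 69) = 64.781 → 65
B = 87 + 0.1455 × (86 − 87) = 86.855 → 87

(211, 65, 87)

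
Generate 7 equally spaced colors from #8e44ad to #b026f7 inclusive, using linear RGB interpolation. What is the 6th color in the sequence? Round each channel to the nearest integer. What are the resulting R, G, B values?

(170, 43, 235)

With 7 swatches and endpoints inclusive, swatch 6 sits at t = (6 − 1)/(7 − 1) = 5/6 ≈ 0.8333.
#8e44ad → (142, 68, 173); #b026f7 → (176, 38, 247).
R = 142 + 0.8333 × (176 − 142) = 170.332 → 170
G = 68 + 0.8333 × (38 − 68) = 43.001 → 43
B = 173 + 0.8333 × (247 − 173) = 234.664 → 235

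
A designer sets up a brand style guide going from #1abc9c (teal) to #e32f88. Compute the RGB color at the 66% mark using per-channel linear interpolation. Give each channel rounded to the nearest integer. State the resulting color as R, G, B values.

(159, 95, 143)

#1abc9c → (26, 188, 156); #e32f88 → (227, 47, 136).
66% corresponds to t = 0.66.
R = 26 + 0.66 × (227 − 26) = 26 + 0.66 × 201 = 158.66 → 159
G = 188 + 0.66 × (47 − 188) = 188 + 0.66 × -141 = 94.94 → 95
B = 156 + 0.66 × (136 − 156) = 156 + 0.66 × -20 = 142.8 → 143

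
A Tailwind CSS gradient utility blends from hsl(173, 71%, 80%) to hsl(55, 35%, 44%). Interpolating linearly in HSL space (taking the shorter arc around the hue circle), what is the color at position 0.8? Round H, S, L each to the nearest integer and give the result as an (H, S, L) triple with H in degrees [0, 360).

Hue arc: Δh = 55 − 173 = -118° (|Δh| ≤ 180, already the shorter path).
H = 173 + 0.8 × (-118) = 78.6 → 79°
S = 71 + 0.8 × (35 − 71) = 42.2 → 42%
L = 80 + 0.8 × (44 − 80) = 51.2 → 51%

(79, 42, 51)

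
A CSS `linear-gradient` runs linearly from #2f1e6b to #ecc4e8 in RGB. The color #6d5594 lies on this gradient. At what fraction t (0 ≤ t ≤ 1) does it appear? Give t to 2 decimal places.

0.33

Invert the lerp on the R channel (largest span, 189): t = (109 − 47) / (236 − 47) = 62/189 = 0.32804.
Check on G: (85 − 30)/(196 − 30) = 0.3313 ✓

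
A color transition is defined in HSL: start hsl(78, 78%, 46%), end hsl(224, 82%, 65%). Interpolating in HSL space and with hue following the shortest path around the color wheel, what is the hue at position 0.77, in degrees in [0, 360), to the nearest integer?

Hue arc: Δh = 224 − 78 = 146° (|Δh| ≤ 180, already the shorter path).
H = 78 + 0.77 × (146) = 190.42 → 190°

190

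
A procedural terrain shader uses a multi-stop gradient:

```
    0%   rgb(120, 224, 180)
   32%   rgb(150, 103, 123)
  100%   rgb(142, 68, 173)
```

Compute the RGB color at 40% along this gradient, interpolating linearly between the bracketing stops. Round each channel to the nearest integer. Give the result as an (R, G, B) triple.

(149, 99, 129)

40% lies between the 32% and 100% stops, so the local fraction is t = (40 − 32)/(100 − 32) = 8/68 ≈ 0.1176.
R = 150 + 0.1176 × (142 − 150) = 149.059 → 149
G = 103 + 0.1176 × (68 − 103) = 98.884 → 99
B = 123 + 0.1176 × (173 − 123) = 128.88 → 129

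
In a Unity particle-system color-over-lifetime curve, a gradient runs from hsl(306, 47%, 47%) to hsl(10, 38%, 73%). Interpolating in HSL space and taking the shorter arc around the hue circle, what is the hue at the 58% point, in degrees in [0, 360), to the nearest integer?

343

Hue: 10 − 306 = -296°, but |-296| > 180 so the shorter arc goes the other way: Δh = -296 + 360 = 64°.
H = 306 + 0.58 × (64) = 343.12 → 343°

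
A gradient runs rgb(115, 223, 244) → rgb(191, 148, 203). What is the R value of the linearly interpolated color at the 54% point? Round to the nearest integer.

156

R = 115 + 0.54 × (191 − 115) = 156.04 → 156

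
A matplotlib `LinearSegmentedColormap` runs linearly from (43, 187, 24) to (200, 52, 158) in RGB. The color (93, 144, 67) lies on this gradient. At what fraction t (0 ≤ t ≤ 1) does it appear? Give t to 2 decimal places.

Invert the lerp on the R channel (largest span, 157): t = (93 − 43) / (200 − 43) = 50/157 = 0.31847.
Check on G: (144 − 187)/(52 − 187) = 0.3185 ✓

0.32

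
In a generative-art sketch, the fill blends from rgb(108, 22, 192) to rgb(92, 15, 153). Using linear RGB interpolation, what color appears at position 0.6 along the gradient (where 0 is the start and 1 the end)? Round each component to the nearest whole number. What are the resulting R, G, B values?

(98, 18, 169)

R = 108 + 0.6 × (92 − 108) = 108 + 0.6 × -16 = 98.4 → 98
G = 22 + 0.6 × (15 − 22) = 22 + 0.6 × -7 = 17.8 → 18
B = 192 + 0.6 × (153 − 192) = 192 + 0.6 × -39 = 168.6 → 169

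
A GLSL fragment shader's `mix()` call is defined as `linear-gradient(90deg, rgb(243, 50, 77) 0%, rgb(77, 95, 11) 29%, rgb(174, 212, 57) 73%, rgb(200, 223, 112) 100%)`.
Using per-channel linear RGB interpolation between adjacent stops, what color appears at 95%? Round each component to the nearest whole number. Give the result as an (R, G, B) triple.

95% lies between the 73% and 100% stops, so the local fraction is t = (95 − 73)/(100 − 73) = 22/27 ≈ 0.8148.
R = 174 + 0.8148 × (200 − 174) = 195.185 → 195
G = 212 + 0.8148 × (223 − 212) = 220.963 → 221
B = 57 + 0.8148 × (112 − 57) = 101.814 → 102

(195, 221, 102)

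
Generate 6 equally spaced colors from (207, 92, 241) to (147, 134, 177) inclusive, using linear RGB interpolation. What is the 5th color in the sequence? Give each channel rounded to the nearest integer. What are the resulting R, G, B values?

With 6 swatches and endpoints inclusive, swatch 5 sits at t = (5 − 1)/(6 − 1) = 4/5 ≈ 0.8.
R = 207 + 0.8 × (147 − 207) = 159 → 159
G = 92 + 0.8 × (134 − 92) = 125.6 → 126
B = 241 + 0.8 × (177 − 241) = 189.8 → 190

(159, 126, 190)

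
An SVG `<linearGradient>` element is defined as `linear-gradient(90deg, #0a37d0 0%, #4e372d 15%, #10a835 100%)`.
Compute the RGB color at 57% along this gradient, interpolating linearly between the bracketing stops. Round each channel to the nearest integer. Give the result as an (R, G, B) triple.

(47, 111, 49)

57% lies between the 15% and 100% stops, so the local fraction is t = (57 − 15)/(100 − 15) = 42/85 ≈ 0.4941.
#4e372d → (78, 55, 45); #10a835 → (16, 168, 53).
R = 78 + 0.4941 × (16 − 78) = 47.366 → 47
G = 55 + 0.4941 × (168 − 55) = 110.833 → 111
B = 45 + 0.4941 × (53 − 45) = 48.953 → 49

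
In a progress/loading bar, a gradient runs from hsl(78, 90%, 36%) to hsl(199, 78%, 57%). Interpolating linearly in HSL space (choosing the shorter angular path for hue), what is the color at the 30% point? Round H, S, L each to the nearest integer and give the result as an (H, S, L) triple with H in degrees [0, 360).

Hue arc: Δh = 199 − 78 = 121° (|Δh| ≤ 180, already the shorter path).
H = 78 + 0.3 × (121) = 114.3 → 114°
S = 90 + 0.3 × (78 − 90) = 86.4 → 86%
L = 36 + 0.3 × (57 − 36) = 42.3 → 42%

(114, 86, 42)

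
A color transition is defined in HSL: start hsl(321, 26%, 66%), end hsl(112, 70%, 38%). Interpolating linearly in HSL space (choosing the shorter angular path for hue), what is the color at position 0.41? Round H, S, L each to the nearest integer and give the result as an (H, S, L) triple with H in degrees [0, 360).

Hue: 112 − 321 = -209°, but |-209| > 180 so the shorter arc goes the other way: Δh = -209 + 360 = 151°.
H = 321 + 0.41 × (151) = 382.91 → 383 → 383 mod 360 = 23°
S = 26 + 0.41 × (70 − 26) = 44.04 → 44%
L = 66 + 0.41 × (38 − 66) = 54.52 → 55%

(23, 44, 55)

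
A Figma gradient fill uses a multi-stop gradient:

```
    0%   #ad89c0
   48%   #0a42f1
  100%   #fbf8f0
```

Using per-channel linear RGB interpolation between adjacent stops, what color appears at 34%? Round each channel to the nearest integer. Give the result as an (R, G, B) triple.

(58, 87, 227)

34% lies between the 0% and 48% stops, so the local fraction is t = (34 − 0)/(48 − 0) = 34/48 ≈ 0.7083.
#ad89c0 → (173, 137, 192); #0a42f1 → (10, 66, 241).
R = 173 + 0.7083 × (10 − 173) = 57.547 → 58
G = 137 + 0.7083 × (66 − 137) = 86.711 → 87
B = 192 + 0.7083 × (241 − 192) = 226.707 → 227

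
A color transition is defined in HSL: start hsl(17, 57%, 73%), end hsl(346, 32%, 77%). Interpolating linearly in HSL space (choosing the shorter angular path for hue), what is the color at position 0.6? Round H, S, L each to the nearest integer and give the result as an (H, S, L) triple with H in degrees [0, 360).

Hue: 346 − 17 = 329°, but |329| > 180 so the shorter arc goes the other way: Δh = 329 − 360 = -31°.
H = 17 + 0.6 × (-31) = -1.6 → -2 → -2 mod 360 = 358°
S = 57 + 0.6 × (32 − 57) = 42 → 42%
L = 73 + 0.6 × (77 − 73) = 75.4 → 75%

(358, 42, 75)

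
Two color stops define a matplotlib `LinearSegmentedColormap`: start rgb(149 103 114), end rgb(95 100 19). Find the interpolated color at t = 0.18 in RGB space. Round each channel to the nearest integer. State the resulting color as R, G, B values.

(139, 102, 97)

R = 149 + 0.18 × (95 − 149) = 149 + 0.18 × -54 = 139.28 → 139
G = 103 + 0.18 × (100 − 103) = 103 + 0.18 × -3 = 102.46 → 102
B = 114 + 0.18 × (19 − 114) = 114 + 0.18 × -95 = 96.9 → 97
So the blended color is (139, 102, 97), about #8b6661.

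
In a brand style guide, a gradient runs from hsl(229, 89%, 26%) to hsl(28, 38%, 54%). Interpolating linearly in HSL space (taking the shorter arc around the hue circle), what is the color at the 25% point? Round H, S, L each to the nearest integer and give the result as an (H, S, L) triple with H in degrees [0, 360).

(269, 76, 33)

Hue: 28 − 229 = -201°, but |-201| > 180 so the shorter arc goes the other way: Δh = -201 + 360 = 159°.
H = 229 + 0.25 × (159) = 268.75 → 269°
S = 89 + 0.25 × (38 − 89) = 76.25 → 76%
L = 26 + 0.25 × (54 − 26) = 33 → 33%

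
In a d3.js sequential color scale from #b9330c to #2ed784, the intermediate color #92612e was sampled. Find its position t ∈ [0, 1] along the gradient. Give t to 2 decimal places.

Invert the lerp on the G channel (largest span, 164): t = (97 − 51) / (215 − 51) = 46/164 = 0.28049.
Check on R: (146 − 185)/(46 − 185) = 0.2806 ✓

0.28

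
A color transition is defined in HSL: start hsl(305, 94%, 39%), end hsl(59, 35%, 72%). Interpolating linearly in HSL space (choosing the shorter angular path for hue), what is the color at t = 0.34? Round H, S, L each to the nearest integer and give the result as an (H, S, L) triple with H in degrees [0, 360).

Hue: 59 − 305 = -246°, but |-246| > 180 so the shorter arc goes the other way: Δh = -246 + 360 = 114°.
H = 305 + 0.34 × (114) = 343.76 → 344°
S = 94 + 0.34 × (35 − 94) = 73.94 → 74%
L = 39 + 0.34 × (72 − 39) = 50.22 → 50%

(344, 74, 50)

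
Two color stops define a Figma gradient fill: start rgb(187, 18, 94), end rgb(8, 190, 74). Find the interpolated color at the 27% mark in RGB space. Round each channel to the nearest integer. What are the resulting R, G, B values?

(139, 64, 89)

27% corresponds to t = 0.27.
R = 187 + 0.27 × (8 − 187) = 187 + 0.27 × -179 = 138.67 → 139
G = 18 + 0.27 × (190 − 18) = 18 + 0.27 × 172 = 64.44 → 64
B = 94 + 0.27 × (74 − 94) = 94 + 0.27 × -20 = 88.6 → 89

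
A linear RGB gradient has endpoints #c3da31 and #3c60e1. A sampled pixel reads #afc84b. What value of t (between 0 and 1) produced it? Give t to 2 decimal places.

0.15

Invert the lerp on the B channel (largest span, 176): t = (75 − 49) / (225 − 49) = 26/176 = 0.14773.
Check on R: (175 − 195)/(60 − 195) = 0.1481 ✓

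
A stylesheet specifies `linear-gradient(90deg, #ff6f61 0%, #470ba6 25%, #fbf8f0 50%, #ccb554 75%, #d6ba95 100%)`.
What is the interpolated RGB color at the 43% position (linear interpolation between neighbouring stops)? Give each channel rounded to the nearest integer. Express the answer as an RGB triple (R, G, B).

(201, 182, 219)

43% lies between the 25% and 50% stops, so the local fraction is t = (43 − 25)/(50 − 25) = 18/25 ≈ 0.72.
#470ba6 → (71, 11, 166); #fbf8f0 → (251, 248, 240).
R = 71 + 0.72 × (251 − 71) = 200.6 → 201
G = 11 + 0.72 × (248 − 11) = 181.64 → 182
B = 166 + 0.72 × (240 − 166) = 219.28 → 219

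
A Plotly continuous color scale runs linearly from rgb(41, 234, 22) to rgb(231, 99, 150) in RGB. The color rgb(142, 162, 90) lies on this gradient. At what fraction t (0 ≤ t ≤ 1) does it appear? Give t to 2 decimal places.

Invert the lerp on the R channel (largest span, 190): t = (142 − 41) / (231 − 41) = 101/190 = 0.53158.
Check on G: (162 − 234)/(99 − 234) = 0.5333 ✓

0.53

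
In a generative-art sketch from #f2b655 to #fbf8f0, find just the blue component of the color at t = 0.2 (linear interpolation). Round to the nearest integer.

116

B₁ = 85 (from #f2b655), B₂ = 240 (from #fbf8f0).
B = 85 + 0.2 × (240 − 85) = 116 → 116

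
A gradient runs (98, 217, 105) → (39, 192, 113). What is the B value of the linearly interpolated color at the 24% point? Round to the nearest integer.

B = 105 + 0.24 × (113 − 105) = 106.92 → 107

107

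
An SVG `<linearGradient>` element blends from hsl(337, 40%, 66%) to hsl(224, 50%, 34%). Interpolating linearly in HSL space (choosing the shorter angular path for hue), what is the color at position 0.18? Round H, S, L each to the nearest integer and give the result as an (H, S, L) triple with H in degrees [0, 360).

Hue arc: Δh = 224 − 337 = -113° (|Δh| ≤ 180, already the shorter path).
H = 337 + 0.18 × (-113) = 316.66 → 317°
S = 40 + 0.18 × (50 − 40) = 41.8 → 42%
L = 66 + 0.18 × (34 − 66) = 60.24 → 60%

(317, 42, 60)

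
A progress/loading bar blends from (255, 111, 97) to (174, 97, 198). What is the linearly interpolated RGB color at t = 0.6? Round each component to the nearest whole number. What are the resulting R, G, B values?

R = 255 + 0.6 × (174 − 255) = 255 + 0.6 × -81 = 206.4 → 206
G = 111 + 0.6 × (97 − 111) = 111 + 0.6 × -14 = 102.6 → 103
B = 97 + 0.6 × (198 − 97) = 97 + 0.6 × 101 = 157.6 → 158

(206, 103, 158)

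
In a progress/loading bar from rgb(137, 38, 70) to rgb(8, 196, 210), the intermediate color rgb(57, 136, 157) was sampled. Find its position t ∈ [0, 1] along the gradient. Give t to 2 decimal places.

Invert the lerp on the G channel (largest span, 158): t = (136 − 38) / (196 − 38) = 98/158 = 0.62025.
Check on R: (57 − 137)/(8 − 137) = 0.6202 ✓

0.62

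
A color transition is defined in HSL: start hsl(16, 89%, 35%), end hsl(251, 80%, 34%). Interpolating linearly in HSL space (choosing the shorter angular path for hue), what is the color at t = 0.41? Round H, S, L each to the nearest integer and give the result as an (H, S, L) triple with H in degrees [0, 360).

Hue: 251 − 16 = 235°, but |235| > 180 so the shorter arc goes the other way: Δh = 235 − 360 = -125°.
H = 16 + 0.41 × (-125) = -35.25 → -35 → -35 mod 360 = 325°
S = 89 + 0.41 × (80 − 89) = 85.31 → 85%
L = 35 + 0.41 × (34 − 35) = 34.59 → 35%

(325, 85, 35)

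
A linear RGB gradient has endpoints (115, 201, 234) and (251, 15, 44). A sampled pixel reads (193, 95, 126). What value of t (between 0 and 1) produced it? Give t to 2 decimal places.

0.57

Invert the lerp on the B channel (largest span, 190): t = (126 − 234) / (44 − 234) = -108/-190 = 0.56842.
Check on R: (193 − 115)/(251 − 115) = 0.5735 ✓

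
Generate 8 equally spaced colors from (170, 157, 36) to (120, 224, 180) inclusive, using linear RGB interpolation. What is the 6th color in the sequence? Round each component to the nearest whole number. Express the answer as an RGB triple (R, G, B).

With 8 swatches and endpoints inclusive, swatch 6 sits at t = (6 − 1)/(8 − 1) = 5/7 ≈ 0.7143.
R = 170 + 0.7143 × (120 − 170) = 134.285 → 134
G = 157 + 0.7143 × (224 − 157) = 204.858 → 205
B = 36 + 0.7143 × (180 − 36) = 138.859 → 139

(134, 205, 139)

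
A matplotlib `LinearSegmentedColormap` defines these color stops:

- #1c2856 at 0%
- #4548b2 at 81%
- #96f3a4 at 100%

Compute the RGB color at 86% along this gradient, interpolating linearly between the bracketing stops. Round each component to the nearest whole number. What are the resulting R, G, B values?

86% lies between the 81% and 100% stops, so the local fraction is t = (86 − 81)/(100 − 81) = 5/19 ≈ 0.2632.
#4548b2 → (69, 72, 178); #96f3a4 → (150, 243, 164).
R = 69 + 0.2632 × (150 − 69) = 90.319 → 90
G = 72 + 0.2632 × (243 − 72) = 117.007 → 117
B = 178 + 0.2632 × (164 − 178) = 174.315 → 174

(90, 117, 174)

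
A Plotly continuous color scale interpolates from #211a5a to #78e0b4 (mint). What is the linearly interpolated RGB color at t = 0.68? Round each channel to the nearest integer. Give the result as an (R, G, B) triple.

#211a5a → (33, 26, 90); #78e0b4 → (120, 224, 180).
R = 33 + 0.68 × (120 − 33) = 33 + 0.68 × 87 = 92.16 → 92
G = 26 + 0.68 × (224 − 26) = 26 + 0.68 × 198 = 160.64 → 161
B = 90 + 0.68 × (180 − 90) = 90 + 0.68 × 90 = 151.2 → 151
So the blended color is (92, 161, 151), about #5ca197.

(92, 161, 151)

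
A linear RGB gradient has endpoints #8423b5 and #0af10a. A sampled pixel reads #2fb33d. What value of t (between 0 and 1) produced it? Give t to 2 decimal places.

Invert the lerp on the G channel (largest span, 206): t = (179 − 35) / (241 − 35) = 144/206 = 0.69903.
Check on R: (47 − 132)/(10 − 132) = 0.6967 ✓

0.70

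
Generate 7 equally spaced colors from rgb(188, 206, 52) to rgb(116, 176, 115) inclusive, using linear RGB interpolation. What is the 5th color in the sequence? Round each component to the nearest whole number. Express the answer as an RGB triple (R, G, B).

(140, 186, 94)

With 7 swatches and endpoints inclusive, swatch 5 sits at t = (5 − 1)/(7 − 1) = 4/6 ≈ 0.6667.
R = 188 + 0.6667 × (116 − 188) = 139.998 → 140
G = 206 + 0.6667 × (176 − 206) = 185.999 → 186
B = 52 + 0.6667 × (115 − 52) = 94.002 → 94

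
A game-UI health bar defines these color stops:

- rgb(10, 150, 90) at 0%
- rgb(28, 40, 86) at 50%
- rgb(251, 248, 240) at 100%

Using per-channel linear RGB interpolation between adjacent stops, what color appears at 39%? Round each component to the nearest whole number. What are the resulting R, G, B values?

(24, 64, 87)

39% lies between the 0% and 50% stops, so the local fraction is t = (39 − 0)/(50 − 0) = 39/50 ≈ 0.78.
R = 10 + 0.78 × (28 − 10) = 24.04 → 24
G = 150 + 0.78 × (40 − 150) = 64.2 → 64
B = 90 + 0.78 × (86 − 90) = 86.88 → 87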